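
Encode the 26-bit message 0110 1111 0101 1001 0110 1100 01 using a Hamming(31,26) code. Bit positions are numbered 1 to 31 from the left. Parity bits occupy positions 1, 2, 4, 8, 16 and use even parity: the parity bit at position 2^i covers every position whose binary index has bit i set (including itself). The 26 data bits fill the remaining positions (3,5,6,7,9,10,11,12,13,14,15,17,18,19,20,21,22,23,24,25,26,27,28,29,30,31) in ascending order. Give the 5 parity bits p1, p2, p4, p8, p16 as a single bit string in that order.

01110

Place data bits at non-power-of-two positions: b3=0, b5=1, b6=1, b7=0, b9=1, b10=1, b11=1, b12=1, b13=0, b14=1, b15=0, b17=1, b18=1, b19=0, b20=0, b21=1, b22=0, b23=1, b24=1, b25=0, b26=1, b27=1, b28=0, b29=0, b30=0, b31=1.
p1 = XOR of data positions {3,5,7,9,11,13,15,17,19,21,23,25,27,29,31} = 0⊕1⊕0⊕1⊕1⊕0⊕0⊕1⊕0⊕1⊕1⊕0⊕1⊕0⊕1 = 0
p2 = XOR of data positions {3,6,7,10,11,14,15,18,19,22,23,26,27,30,31} = 0⊕1⊕0⊕1⊕1⊕1⊕0⊕1⊕0⊕0⊕1⊕1⊕1⊕0⊕1 = 1
p4 = XOR of data positions {5,6,7,12,13,14,15,20,21,22,23,28,29,30,31} = 1⊕1⊕0⊕1⊕0⊕1⊕0⊕0⊕1⊕0⊕1⊕0⊕0⊕0⊕1 = 1
p8 = XOR of data positions {9,10,11,12,13,14,15,24,25,26,27,28,29,30,31} = 1⊕1⊕1⊕1⊕0⊕1⊕0⊕1⊕0⊕1⊕1⊕0⊕0⊕0⊕1 = 1
p16 = XOR of data positions {17,18,19,20,21,22,23,24,25,26,27,28,29,30,31} = 1⊕1⊕0⊕0⊕1⊕0⊕1⊕1⊕0⊕1⊕1⊕0⊕0⊕0⊕1 = 0
Parity bits p1,p2,p4,p8,p16 = 01110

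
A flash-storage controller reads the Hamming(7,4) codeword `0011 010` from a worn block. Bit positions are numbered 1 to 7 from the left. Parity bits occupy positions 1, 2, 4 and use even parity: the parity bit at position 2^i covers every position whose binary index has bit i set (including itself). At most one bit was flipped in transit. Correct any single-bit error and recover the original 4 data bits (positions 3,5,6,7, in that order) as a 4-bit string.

s1: b1⊕b3⊕b5⊕b7 = 0⊕1⊕0⊕0 = 1
s2: b2⊕b3⊕b6⊕b7 = 0⊕1⊕1⊕0 = 0
s4: b4⊕b5⊕b6⊕b7 = 1⊕0⊕1⊕0 = 0
Syndrome (s4...s1) = 001 → position 1.
Flip bit 1: corrected codeword = 1011010
Data bits at positions 3,5,6,7: 1010

1010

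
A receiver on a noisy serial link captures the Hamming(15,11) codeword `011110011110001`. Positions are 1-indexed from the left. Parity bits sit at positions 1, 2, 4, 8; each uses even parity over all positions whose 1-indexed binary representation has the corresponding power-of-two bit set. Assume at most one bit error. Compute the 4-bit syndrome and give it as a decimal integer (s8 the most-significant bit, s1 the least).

s1: b1⊕b3⊕b5⊕b7⊕b9⊕b11⊕b13⊕b15 = 0⊕1⊕1⊕0⊕1⊕1⊕0⊕1 = 1
s2: b2⊕b3⊕b6⊕b7⊕b10⊕b11⊕b14⊕b15 = 1⊕1⊕0⊕0⊕1⊕1⊕0⊕1 = 1
s4: b4⊕b5⊕b6⊕b7⊕b12⊕b13⊕b14⊕b15 = 1⊕1⊕0⊕0⊕0⊕0⊕0⊕1 = 1
s8: b8⊕b9⊕b10⊕b11⊕b12⊕b13⊕b14⊕b15 = 1⊕1⊕1⊕1⊕0⊕0⊕0⊕1 = 1
Syndrome (s8...s1) = 1111 → position 15.

15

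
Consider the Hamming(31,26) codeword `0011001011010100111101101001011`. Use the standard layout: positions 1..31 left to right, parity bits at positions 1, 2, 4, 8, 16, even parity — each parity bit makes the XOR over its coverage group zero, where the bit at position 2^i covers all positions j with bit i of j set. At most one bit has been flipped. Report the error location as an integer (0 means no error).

0

s1: b1⊕b3⊕b5⊕b7⊕b9⊕b11⊕b13⊕b15⊕b17⊕b19⊕b21⊕b23⊕b25⊕b27⊕b29⊕b31 = 0⊕1⊕0⊕1⊕1⊕0⊕0⊕0⊕1⊕1⊕0⊕1⊕1⊕0⊕0⊕1 = 0
s2: b2⊕b3⊕b6⊕b7⊕b10⊕b11⊕b14⊕b15⊕b18⊕b19⊕b22⊕b23⊕b26⊕b27⊕b30⊕b31 = 0⊕1⊕0⊕1⊕1⊕0⊕1⊕0⊕1⊕1⊕1⊕1⊕0⊕0⊕1⊕1 = 0
s4: b4⊕b5⊕b6⊕b7⊕b12⊕b13⊕b14⊕b15⊕b20⊕b21⊕b22⊕b23⊕b28⊕b29⊕b30⊕b31 = 1⊕0⊕0⊕1⊕1⊕0⊕1⊕0⊕1⊕0⊕1⊕1⊕1⊕0⊕1⊕1 = 0
s8: b8⊕b9⊕b10⊕b11⊕b12⊕b13⊕b14⊕b15⊕b24⊕b25⊕b26⊕b27⊕b28⊕b29⊕b30⊕b31 = 0⊕1⊕1⊕0⊕1⊕0⊕1⊕0⊕0⊕1⊕0⊕0⊕1⊕0⊕1⊕1 = 0
s16: b16⊕b17⊕b18⊕b19⊕b20⊕b21⊕b22⊕b23⊕b24⊕b25⊕b26⊕b27⊕b28⊕b29⊕b30⊕b31 = 0⊕1⊕1⊕1⊕1⊕0⊕1⊕1⊕0⊕1⊕0⊕0⊕1⊕0⊕1⊕1 = 0
Syndrome (s16...s1) = 00000 → position 0 (no error).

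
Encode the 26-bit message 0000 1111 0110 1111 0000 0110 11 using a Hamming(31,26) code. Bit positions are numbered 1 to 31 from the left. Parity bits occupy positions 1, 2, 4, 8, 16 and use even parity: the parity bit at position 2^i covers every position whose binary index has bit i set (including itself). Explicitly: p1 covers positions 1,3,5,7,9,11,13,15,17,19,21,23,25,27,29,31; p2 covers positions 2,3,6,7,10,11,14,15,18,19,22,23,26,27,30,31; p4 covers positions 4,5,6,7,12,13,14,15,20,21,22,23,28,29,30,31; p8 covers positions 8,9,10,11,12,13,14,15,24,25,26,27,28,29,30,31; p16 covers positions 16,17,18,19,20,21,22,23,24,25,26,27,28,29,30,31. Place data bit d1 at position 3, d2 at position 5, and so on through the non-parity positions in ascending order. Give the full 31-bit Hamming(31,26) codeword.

1100000011110110011110000011011

Place data bits at non-power-of-two positions: b3=0, b5=0, b6=0, b7=0, b9=1, b10=1, b11=1, b12=1, b13=0, b14=1, b15=1, b17=0, b18=1, b19=1, b20=1, b21=1, b22=0, b23=0, b24=0, b25=0, b26=0, b27=1, b28=1, b29=0, b30=1, b31=1.
p1 = XOR of data positions {3,5,7,9,11,13,15,17,19,21,23,25,27,29,31} = 0⊕0⊕0⊕1⊕1⊕0⊕1⊕0⊕1⊕1⊕0⊕0⊕1⊕0⊕1 = 1
p2 = XOR of data positions {3,6,7,10,11,14,15,18,19,22,23,26,27,30,31} = 0⊕0⊕0⊕1⊕1⊕1⊕1⊕1⊕1⊕0⊕0⊕0⊕1⊕1⊕1 = 1
p4 = XOR of data positions {5,6,7,12,13,14,15,20,21,22,23,28,29,30,31} = 0⊕0⊕0⊕1⊕0⊕1⊕1⊕1⊕1⊕0⊕0⊕1⊕0⊕1⊕1 = 0
p8 = XOR of data positions {9,10,11,12,13,14,15,24,25,26,27,28,29,30,31} = 1⊕1⊕1⊕1⊕0⊕1⊕1⊕0⊕0⊕0⊕1⊕1⊕0⊕1⊕1 = 0
p16 = XOR of data positions {17,18,19,20,21,22,23,24,25,26,27,28,29,30,31} = 0⊕1⊕1⊕1⊕1⊕0⊕0⊕0⊕0⊕0⊕1⊕1⊕0⊕1⊕1 = 0
Codeword b1..b31 = 1100000011110110011110000011011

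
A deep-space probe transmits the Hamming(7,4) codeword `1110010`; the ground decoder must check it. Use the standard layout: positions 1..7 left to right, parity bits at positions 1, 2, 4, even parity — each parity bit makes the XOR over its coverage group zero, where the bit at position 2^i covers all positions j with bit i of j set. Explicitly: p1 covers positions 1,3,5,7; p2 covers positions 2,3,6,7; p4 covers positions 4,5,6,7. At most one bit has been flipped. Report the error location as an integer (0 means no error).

6

s1: b1⊕b3⊕b5⊕b7 = 1⊕1⊕0⊕0 = 0
s2: b2⊕b3⊕b6⊕b7 = 1⊕1⊕1⊕0 = 1
s4: b4⊕b5⊕b6⊕b7 = 0⊕0⊕1⊕0 = 1
Syndrome (s4...s1) = 110 → position 6.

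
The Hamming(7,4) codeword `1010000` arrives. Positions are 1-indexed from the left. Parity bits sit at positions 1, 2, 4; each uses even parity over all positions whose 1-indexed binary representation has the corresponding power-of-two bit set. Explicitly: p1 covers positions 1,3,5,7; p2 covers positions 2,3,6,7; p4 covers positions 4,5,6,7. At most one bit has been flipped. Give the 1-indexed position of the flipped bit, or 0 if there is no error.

s1: b1⊕b3⊕b5⊕b7 = 1⊕1⊕0⊕0 = 0
s2: b2⊕b3⊕b6⊕b7 = 0⊕1⊕0⊕0 = 1
s4: b4⊕b5⊕b6⊕b7 = 0⊕0⊕0⊕0 = 0
Syndrome (s4...s1) = 010 → position 2.

2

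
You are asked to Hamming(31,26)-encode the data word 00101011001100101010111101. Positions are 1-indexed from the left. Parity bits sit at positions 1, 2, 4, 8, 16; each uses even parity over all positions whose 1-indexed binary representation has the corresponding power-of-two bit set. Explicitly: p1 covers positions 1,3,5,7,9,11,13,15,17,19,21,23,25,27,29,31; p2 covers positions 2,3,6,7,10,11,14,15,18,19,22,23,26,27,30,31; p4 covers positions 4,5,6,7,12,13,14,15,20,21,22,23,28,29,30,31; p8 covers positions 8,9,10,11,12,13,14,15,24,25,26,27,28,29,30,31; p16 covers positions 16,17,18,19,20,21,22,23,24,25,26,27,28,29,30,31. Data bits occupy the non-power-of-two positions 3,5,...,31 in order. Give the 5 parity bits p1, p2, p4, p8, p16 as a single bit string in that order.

Place data bits at non-power-of-two positions: b3=0, b5=0, b6=1, b7=0, b9=1, b10=0, b11=1, b12=1, b13=0, b14=0, b15=1, b17=1, b18=0, b19=0, b20=1, b21=0, b22=1, b23=0, b24=1, b25=0, b26=1, b27=1, b28=1, b29=1, b30=0, b31=1.
p1 = XOR of data positions {3,5,7,9,11,13,15,17,19,21,23,25,27,29,31} = 0⊕0⊕0⊕1⊕1⊕0⊕1⊕1⊕0⊕0⊕0⊕0⊕1⊕1⊕1 = 1
p2 = XOR of data positions {3,6,7,10,11,14,15,18,19,22,23,26,27,30,31} = 0⊕1⊕0⊕0⊕1⊕0⊕1⊕0⊕0⊕1⊕0⊕1⊕1⊕0⊕1 = 1
p4 = XOR of data positions {5,6,7,12,13,14,15,20,21,22,23,28,29,30,31} = 0⊕1⊕0⊕1⊕0⊕0⊕1⊕1⊕0⊕1⊕0⊕1⊕1⊕0⊕1 = 0
p8 = XOR of data positions {9,10,11,12,13,14,15,24,25,26,27,28,29,30,31} = 1⊕0⊕1⊕1⊕0⊕0⊕1⊕1⊕0⊕1⊕1⊕1⊕1⊕0⊕1 = 0
p16 = XOR of data positions {17,18,19,20,21,22,23,24,25,26,27,28,29,30,31} = 1⊕0⊕0⊕1⊕0⊕1⊕0⊕1⊕0⊕1⊕1⊕1⊕1⊕0⊕1 = 1
Parity bits p1,p2,p4,p8,p16 = 11001

11001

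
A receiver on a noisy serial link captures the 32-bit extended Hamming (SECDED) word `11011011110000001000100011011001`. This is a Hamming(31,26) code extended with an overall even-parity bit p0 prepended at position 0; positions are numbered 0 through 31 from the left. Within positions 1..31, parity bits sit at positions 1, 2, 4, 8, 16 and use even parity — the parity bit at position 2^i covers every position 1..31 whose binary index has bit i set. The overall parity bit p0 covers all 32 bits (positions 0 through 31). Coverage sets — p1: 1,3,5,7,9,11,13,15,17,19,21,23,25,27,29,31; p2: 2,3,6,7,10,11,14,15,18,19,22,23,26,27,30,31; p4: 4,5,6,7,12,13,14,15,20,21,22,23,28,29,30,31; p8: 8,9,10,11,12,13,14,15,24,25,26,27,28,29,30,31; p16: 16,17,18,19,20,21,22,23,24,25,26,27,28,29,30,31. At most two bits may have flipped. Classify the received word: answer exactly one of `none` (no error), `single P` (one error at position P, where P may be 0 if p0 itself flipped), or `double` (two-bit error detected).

s1: b1⊕b3⊕b5⊕b7⊕b9⊕b11⊕b13⊕b15⊕b17⊕b19⊕b21⊕b23⊕b25⊕b27⊕b29⊕b31 = 1⊕1⊕0⊕1⊕1⊕0⊕0⊕0⊕0⊕0⊕0⊕0⊕1⊕1⊕0⊕1 = 1
s2: b2⊕b3⊕b6⊕b7⊕b10⊕b11⊕b14⊕b15⊕b18⊕b19⊕b22⊕b23⊕b26⊕b27⊕b30⊕b31 = 0⊕1⊕1⊕1⊕0⊕0⊕0⊕0⊕0⊕0⊕0⊕0⊕0⊕1⊕0⊕1 = 1
s4: b4⊕b5⊕b6⊕b7⊕b12⊕b13⊕b14⊕b15⊕b20⊕b21⊕b22⊕b23⊕b28⊕b29⊕b30⊕b31 = 1⊕0⊕1⊕1⊕0⊕0⊕0⊕0⊕1⊕0⊕0⊕0⊕1⊕0⊕0⊕1 = 0
s8: b8⊕b9⊕b10⊕b11⊕b12⊕b13⊕b14⊕b15⊕b24⊕b25⊕b26⊕b27⊕b28⊕b29⊕b30⊕b31 = 1⊕1⊕0⊕0⊕0⊕0⊕0⊕0⊕1⊕1⊕0⊕1⊕1⊕0⊕0⊕1 = 1
s16: b16⊕b17⊕b18⊕b19⊕b20⊕b21⊕b22⊕b23⊕b24⊕b25⊕b26⊕b27⊕b28⊕b29⊕b30⊕b31 = 1⊕0⊕0⊕0⊕1⊕0⊕0⊕0⊕1⊕1⊕0⊕1⊕1⊕0⊕0⊕1 = 1
Syndrome (s16...s1) = 11011 → position 27.
Overall parity (XOR of all 32 bits, including p0): 1⊕1⊕0⊕1⊕1⊕0⊕1⊕1⊕1⊕1⊕0⊕0⊕0⊕0⊕0⊕0⊕1⊕0⊕0⊕0⊕1⊕0⊕0⊕0⊕1⊕1⊕0⊕1⊕1⊕0⊕0⊕1 = 1
Overall=1, syndrome position=27 → single-bit error at position 27.

single 27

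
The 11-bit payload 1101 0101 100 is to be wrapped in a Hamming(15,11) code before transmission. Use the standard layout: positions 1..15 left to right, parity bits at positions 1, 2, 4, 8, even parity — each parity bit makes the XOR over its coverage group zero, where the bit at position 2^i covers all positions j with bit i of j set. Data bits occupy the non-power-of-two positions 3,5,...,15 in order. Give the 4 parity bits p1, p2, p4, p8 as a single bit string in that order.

0101

Place data bits at non-power-of-two positions: b3=1, b5=1, b6=0, b7=1, b9=0, b10=1, b11=0, b12=1, b13=1, b14=0, b15=0.
p1 = XOR of data positions {3,5,7,9,11,13,15} = 1⊕1⊕1⊕0⊕0⊕1⊕0 = 0
p2 = XOR of data positions {3,6,7,10,11,14,15} = 1⊕0⊕1⊕1⊕0⊕0⊕0 = 1
p4 = XOR of data positions {5,6,7,12,13,14,15} = 1⊕0⊕1⊕1⊕1⊕0⊕0 = 0
p8 = XOR of data positions {9,10,11,12,13,14,15} = 0⊕1⊕0⊕1⊕1⊕0⊕0 = 1
Parity bits p1,p2,p4,p8 = 0101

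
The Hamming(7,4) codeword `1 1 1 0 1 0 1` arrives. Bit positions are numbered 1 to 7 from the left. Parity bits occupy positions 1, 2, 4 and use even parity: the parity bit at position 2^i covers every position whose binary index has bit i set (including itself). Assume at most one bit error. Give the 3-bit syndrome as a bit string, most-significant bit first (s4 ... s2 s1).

010

s1: b1⊕b3⊕b5⊕b7 = 1⊕1⊕1⊕1 = 0
s2: b2⊕b3⊕b6⊕b7 = 1⊕1⊕0⊕1 = 1
s4: b4⊕b5⊕b6⊕b7 = 0⊕1⊕0⊕1 = 0
Syndrome (s4...s1) = 010 → position 2.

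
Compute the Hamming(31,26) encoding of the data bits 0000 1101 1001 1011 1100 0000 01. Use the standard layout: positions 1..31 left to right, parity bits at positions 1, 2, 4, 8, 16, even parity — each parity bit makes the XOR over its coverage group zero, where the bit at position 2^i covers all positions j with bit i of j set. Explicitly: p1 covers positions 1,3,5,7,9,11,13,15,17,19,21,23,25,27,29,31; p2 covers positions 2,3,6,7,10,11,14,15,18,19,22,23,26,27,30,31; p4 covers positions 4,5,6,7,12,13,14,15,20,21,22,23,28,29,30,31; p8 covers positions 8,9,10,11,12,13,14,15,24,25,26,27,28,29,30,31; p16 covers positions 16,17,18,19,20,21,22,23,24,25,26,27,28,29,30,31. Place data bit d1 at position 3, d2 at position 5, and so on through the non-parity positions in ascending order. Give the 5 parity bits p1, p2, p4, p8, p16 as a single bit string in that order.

Place data bits at non-power-of-two positions: b3=0, b5=0, b6=0, b7=0, b9=1, b10=1, b11=0, b12=1, b13=1, b14=0, b15=0, b17=1, b18=1, b19=0, b20=1, b21=1, b22=1, b23=1, b24=0, b25=0, b26=0, b27=0, b28=0, b29=0, b30=0, b31=1.
p1 = XOR of data positions {3,5,7,9,11,13,15,17,19,21,23,25,27,29,31} = 0⊕0⊕0⊕1⊕0⊕1⊕0⊕1⊕0⊕1⊕1⊕0⊕0⊕0⊕1 = 0
p2 = XOR of data positions {3,6,7,10,11,14,15,18,19,22,23,26,27,30,31} = 0⊕0⊕0⊕1⊕0⊕0⊕0⊕1⊕0⊕1⊕1⊕0⊕0⊕0⊕1 = 1
p4 = XOR of data positions {5,6,7,12,13,14,15,20,21,22,23,28,29,30,31} = 0⊕0⊕0⊕1⊕1⊕0⊕0⊕1⊕1⊕1⊕1⊕0⊕0⊕0⊕1 = 1
p8 = XOR of data positions {9,10,11,12,13,14,15,24,25,26,27,28,29,30,31} = 1⊕1⊕0⊕1⊕1⊕0⊕0⊕0⊕0⊕0⊕0⊕0⊕0⊕0⊕1 = 1
p16 = XOR of data positions {17,18,19,20,21,22,23,24,25,26,27,28,29,30,31} = 1⊕1⊕0⊕1⊕1⊕1⊕1⊕0⊕0⊕0⊕0⊕0⊕0⊕0⊕1 = 1
Parity bits p1,p2,p4,p8,p16 = 01111

01111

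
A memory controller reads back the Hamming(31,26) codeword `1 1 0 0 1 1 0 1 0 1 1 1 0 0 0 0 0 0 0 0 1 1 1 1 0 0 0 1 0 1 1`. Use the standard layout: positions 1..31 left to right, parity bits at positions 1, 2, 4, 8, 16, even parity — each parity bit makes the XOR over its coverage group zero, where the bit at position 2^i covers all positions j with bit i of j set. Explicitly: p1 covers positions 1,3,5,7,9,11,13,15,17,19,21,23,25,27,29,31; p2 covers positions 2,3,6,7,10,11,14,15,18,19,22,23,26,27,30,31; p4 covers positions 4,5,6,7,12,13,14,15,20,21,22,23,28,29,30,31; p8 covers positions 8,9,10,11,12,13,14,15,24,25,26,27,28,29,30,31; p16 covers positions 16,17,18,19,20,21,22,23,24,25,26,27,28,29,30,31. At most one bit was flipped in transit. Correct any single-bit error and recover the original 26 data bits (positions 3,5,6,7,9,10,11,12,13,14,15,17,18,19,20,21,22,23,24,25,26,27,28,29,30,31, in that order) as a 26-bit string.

01100111000000111110001011

s1: b1⊕b3⊕b5⊕b7⊕b9⊕b11⊕b13⊕b15⊕b17⊕b19⊕b21⊕b23⊕b25⊕b27⊕b29⊕b31 = 1⊕0⊕1⊕0⊕0⊕1⊕0⊕0⊕0⊕0⊕1⊕1⊕0⊕0⊕0⊕1 = 0
s2: b2⊕b3⊕b6⊕b7⊕b10⊕b11⊕b14⊕b15⊕b18⊕b19⊕b22⊕b23⊕b26⊕b27⊕b30⊕b31 = 1⊕0⊕1⊕0⊕1⊕1⊕0⊕0⊕0⊕0⊕1⊕1⊕0⊕0⊕1⊕1 = 0
s4: b4⊕b5⊕b6⊕b7⊕b12⊕b13⊕b14⊕b15⊕b20⊕b21⊕b22⊕b23⊕b28⊕b29⊕b30⊕b31 = 0⊕1⊕1⊕0⊕1⊕0⊕0⊕0⊕0⊕1⊕1⊕1⊕1⊕0⊕1⊕1 = 1
s8: b8⊕b9⊕b10⊕b11⊕b12⊕b13⊕b14⊕b15⊕b24⊕b25⊕b26⊕b27⊕b28⊕b29⊕b30⊕b31 = 1⊕0⊕1⊕1⊕1⊕0⊕0⊕0⊕1⊕0⊕0⊕0⊕1⊕0⊕1⊕1 = 0
s16: b16⊕b17⊕b18⊕b19⊕b20⊕b21⊕b22⊕b23⊕b24⊕b25⊕b26⊕b27⊕b28⊕b29⊕b30⊕b31 = 0⊕0⊕0⊕0⊕0⊕1⊕1⊕1⊕1⊕0⊕0⊕0⊕1⊕0⊕1⊕1 = 1
Syndrome (s16...s1) = 10100 → position 20.
Flip bit 20: corrected codeword = 1100110101110000000111110001011
Data bits at positions 3,5,6,7,9,10,11,12,13,14,15,17,18,19,20,21,22,23,24,25,26,27,28,29,30,31: 01100111000000111110001011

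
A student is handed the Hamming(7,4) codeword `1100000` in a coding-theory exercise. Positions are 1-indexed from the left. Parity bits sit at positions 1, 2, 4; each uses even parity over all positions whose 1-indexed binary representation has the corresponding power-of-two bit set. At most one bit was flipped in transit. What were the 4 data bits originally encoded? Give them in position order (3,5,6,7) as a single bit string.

s1: b1⊕b3⊕b5⊕b7 = 1⊕0⊕0⊕0 = 1
s2: b2⊕b3⊕b6⊕b7 = 1⊕0⊕0⊕0 = 1
s4: b4⊕b5⊕b6⊕b7 = 0⊕0⊕0⊕0 = 0
Syndrome (s4...s1) = 011 → position 3.
Flip bit 3: corrected codeword = 1110000
Data bits at positions 3,5,6,7: 1000

1000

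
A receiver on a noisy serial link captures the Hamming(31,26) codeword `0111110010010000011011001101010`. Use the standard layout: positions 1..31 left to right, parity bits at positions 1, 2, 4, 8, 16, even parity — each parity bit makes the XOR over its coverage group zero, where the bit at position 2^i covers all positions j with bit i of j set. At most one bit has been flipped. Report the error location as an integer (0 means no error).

s1: b1⊕b3⊕b5⊕b7⊕b9⊕b11⊕b13⊕b15⊕b17⊕b19⊕b21⊕b23⊕b25⊕b27⊕b29⊕b31 = 0⊕1⊕1⊕0⊕1⊕0⊕0⊕0⊕0⊕1⊕1⊕0⊕1⊕0⊕0⊕0 = 0
s2: b2⊕b3⊕b6⊕b7⊕b10⊕b11⊕b14⊕b15⊕b18⊕b19⊕b22⊕b23⊕b26⊕b27⊕b30⊕b31 = 1⊕1⊕1⊕0⊕0⊕0⊕0⊕0⊕1⊕1⊕1⊕0⊕1⊕0⊕1⊕0 = 0
s4: b4⊕b5⊕b6⊕b7⊕b12⊕b13⊕b14⊕b15⊕b20⊕b21⊕b22⊕b23⊕b28⊕b29⊕b30⊕b31 = 1⊕1⊕1⊕0⊕1⊕0⊕0⊕0⊕0⊕1⊕1⊕0⊕1⊕0⊕1⊕0 = 0
s8: b8⊕b9⊕b10⊕b11⊕b12⊕b13⊕b14⊕b15⊕b24⊕b25⊕b26⊕b27⊕b28⊕b29⊕b30⊕b31 = 0⊕1⊕0⊕0⊕1⊕0⊕0⊕0⊕0⊕1⊕1⊕0⊕1⊕0⊕1⊕0 = 0
s16: b16⊕b17⊕b18⊕b19⊕b20⊕b21⊕b22⊕b23⊕b24⊕b25⊕b26⊕b27⊕b28⊕b29⊕b30⊕b31 = 0⊕0⊕1⊕1⊕0⊕1⊕1⊕0⊕0⊕1⊕1⊕0⊕1⊕0⊕1⊕0 = 0
Syndrome (s16...s1) = 00000 → position 0 (no error).

0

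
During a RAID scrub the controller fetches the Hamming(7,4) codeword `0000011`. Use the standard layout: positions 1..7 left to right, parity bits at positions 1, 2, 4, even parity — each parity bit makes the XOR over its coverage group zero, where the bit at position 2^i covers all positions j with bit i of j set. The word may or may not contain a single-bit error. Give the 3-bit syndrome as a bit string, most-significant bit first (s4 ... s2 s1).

s1: b1⊕b3⊕b5⊕b7 = 0⊕0⊕0⊕1 = 1
s2: b2⊕b3⊕b6⊕b7 = 0⊕0⊕1⊕1 = 0
s4: b4⊕b5⊕b6⊕b7 = 0⊕0⊕1⊕1 = 0
Syndrome (s4...s1) = 001 → position 1.

001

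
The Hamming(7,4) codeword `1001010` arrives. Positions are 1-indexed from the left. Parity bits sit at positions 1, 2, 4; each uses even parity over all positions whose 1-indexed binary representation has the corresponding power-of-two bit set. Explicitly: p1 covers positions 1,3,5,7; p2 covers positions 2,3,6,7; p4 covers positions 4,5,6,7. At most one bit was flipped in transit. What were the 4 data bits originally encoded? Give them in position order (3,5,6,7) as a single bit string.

1010

s1: b1⊕b3⊕b5⊕b7 = 1⊕0⊕0⊕0 = 1
s2: b2⊕b3⊕b6⊕b7 = 0⊕0⊕1⊕0 = 1
s4: b4⊕b5⊕b6⊕b7 = 1⊕0⊕1⊕0 = 0
Syndrome (s4...s1) = 011 → position 3.
Flip bit 3: corrected codeword = 1011010
Data bits at positions 3,5,6,7: 1010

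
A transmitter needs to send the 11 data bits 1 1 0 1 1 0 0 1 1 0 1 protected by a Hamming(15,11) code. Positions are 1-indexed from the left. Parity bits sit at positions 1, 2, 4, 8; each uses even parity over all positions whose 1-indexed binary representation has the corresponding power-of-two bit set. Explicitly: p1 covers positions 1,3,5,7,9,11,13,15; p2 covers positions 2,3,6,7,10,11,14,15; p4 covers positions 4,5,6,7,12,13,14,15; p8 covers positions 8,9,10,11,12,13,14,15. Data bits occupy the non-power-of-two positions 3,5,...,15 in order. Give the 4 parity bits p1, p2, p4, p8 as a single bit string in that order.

0110

Place data bits at non-power-of-two positions: b3=1, b5=1, b6=0, b7=1, b9=1, b10=0, b11=0, b12=1, b13=1, b14=0, b15=1.
p1 = XOR of data positions {3,5,7,9,11,13,15} = 1⊕1⊕1⊕1⊕0⊕1⊕1 = 0
p2 = XOR of data positions {3,6,7,10,11,14,15} = 1⊕0⊕1⊕0⊕0⊕0⊕1 = 1
p4 = XOR of data positions {5,6,7,12,13,14,15} = 1⊕0⊕1⊕1⊕1⊕0⊕1 = 1
p8 = XOR of data positions {9,10,11,12,13,14,15} = 1⊕0⊕0⊕1⊕1⊕0⊕1 = 0
Parity bits p1,p2,p4,p8 = 0110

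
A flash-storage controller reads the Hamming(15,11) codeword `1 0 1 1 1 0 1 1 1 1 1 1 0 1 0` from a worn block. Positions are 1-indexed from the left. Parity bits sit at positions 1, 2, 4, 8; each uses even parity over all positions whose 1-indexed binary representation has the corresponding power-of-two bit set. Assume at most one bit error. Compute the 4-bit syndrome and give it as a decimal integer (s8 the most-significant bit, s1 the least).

6

s1: b1⊕b3⊕b5⊕b7⊕b9⊕b11⊕b13⊕b15 = 1⊕1⊕1⊕1⊕1⊕1⊕0⊕0 = 0
s2: b2⊕b3⊕b6⊕b7⊕b10⊕b11⊕b14⊕b15 = 0⊕1⊕0⊕1⊕1⊕1⊕1⊕0 = 1
s4: b4⊕b5⊕b6⊕b7⊕b12⊕b13⊕b14⊕b15 = 1⊕1⊕0⊕1⊕1⊕0⊕1⊕0 = 1
s8: b8⊕b9⊕b10⊕b11⊕b12⊕b13⊕b14⊕b15 = 1⊕1⊕1⊕1⊕1⊕0⊕1⊕0 = 0
Syndrome (s8...s1) = 0110 → position 6.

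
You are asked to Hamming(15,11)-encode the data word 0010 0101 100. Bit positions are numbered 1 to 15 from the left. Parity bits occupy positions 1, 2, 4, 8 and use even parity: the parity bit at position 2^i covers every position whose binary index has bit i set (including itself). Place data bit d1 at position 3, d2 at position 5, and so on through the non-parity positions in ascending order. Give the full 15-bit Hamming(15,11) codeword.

100101010101100

Place data bits at non-power-of-two positions: b3=0, b5=0, b6=1, b7=0, b9=0, b10=1, b11=0, b12=1, b13=1, b14=0, b15=0.
p1 = XOR of data positions {3,5,7,9,11,13,15} = 0⊕0⊕0⊕0⊕0⊕1⊕0 = 1
p2 = XOR of data positions {3,6,7,10,11,14,15} = 0⊕1⊕0⊕1⊕0⊕0⊕0 = 0
p4 = XOR of data positions {5,6,7,12,13,14,15} = 0⊕1⊕0⊕1⊕1⊕0⊕0 = 1
p8 = XOR of data positions {9,10,11,12,13,14,15} = 0⊕1⊕0⊕1⊕1⊕0⊕0 = 1
Codeword b1..b15 = 100101010101100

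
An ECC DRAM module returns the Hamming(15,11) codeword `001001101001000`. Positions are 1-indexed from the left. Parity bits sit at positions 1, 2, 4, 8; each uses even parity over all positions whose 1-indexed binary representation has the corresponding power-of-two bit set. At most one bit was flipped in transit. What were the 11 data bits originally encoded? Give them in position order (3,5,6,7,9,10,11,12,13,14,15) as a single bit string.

s1: b1⊕b3⊕b5⊕b7⊕b9⊕b11⊕b13⊕b15 = 0⊕1⊕0⊕1⊕1⊕0⊕0⊕0 = 1
s2: b2⊕b3⊕b6⊕b7⊕b10⊕b11⊕b14⊕b15 = 0⊕1⊕1⊕1⊕0⊕0⊕0⊕0 = 1
s4: b4⊕b5⊕b6⊕b7⊕b12⊕b13⊕b14⊕b15 = 0⊕0⊕1⊕1⊕1⊕0⊕0⊕0 = 1
s8: b8⊕b9⊕b10⊕b11⊕b12⊕b13⊕b14⊕b15 = 0⊕1⊕0⊕0⊕1⊕0⊕0⊕0 = 0
Syndrome (s8...s1) = 0111 → position 7.
Flip bit 7: corrected codeword = 001001001001000
Data bits at positions 3,5,6,7,9,10,11,12,13,14,15: 10101001000

10101001000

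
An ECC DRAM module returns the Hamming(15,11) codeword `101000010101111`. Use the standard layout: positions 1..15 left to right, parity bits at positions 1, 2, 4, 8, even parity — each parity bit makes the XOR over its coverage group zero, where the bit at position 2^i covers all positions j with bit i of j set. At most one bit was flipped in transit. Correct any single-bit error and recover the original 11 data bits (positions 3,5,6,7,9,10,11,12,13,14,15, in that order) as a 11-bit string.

s1: b1⊕b3⊕b5⊕b7⊕b9⊕b11⊕b13⊕b15 = 1⊕1⊕0⊕0⊕0⊕0⊕1⊕1 = 0
s2: b2⊕b3⊕b6⊕b7⊕b10⊕b11⊕b14⊕b15 = 0⊕1⊕0⊕0⊕1⊕0⊕1⊕1 = 0
s4: b4⊕b5⊕b6⊕b7⊕b12⊕b13⊕b14⊕b15 = 0⊕0⊕0⊕0⊕1⊕1⊕1⊕1 = 0
s8: b8⊕b9⊕b10⊕b11⊕b12⊕b13⊕b14⊕b15 = 1⊕0⊕1⊕0⊕1⊕1⊕1⊕1 = 0
Syndrome (s8...s1) = 0000 → position 0 (no error).
No correction needed.
Data bits at positions 3,5,6,7,9,10,11,12,13,14,15: 10000101111

10000101111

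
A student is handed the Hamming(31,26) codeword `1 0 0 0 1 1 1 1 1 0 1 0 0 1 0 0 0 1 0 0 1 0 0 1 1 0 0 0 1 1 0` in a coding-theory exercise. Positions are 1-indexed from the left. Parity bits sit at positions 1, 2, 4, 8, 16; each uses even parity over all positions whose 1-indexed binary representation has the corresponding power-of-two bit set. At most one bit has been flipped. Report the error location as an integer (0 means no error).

s1: b1⊕b3⊕b5⊕b7⊕b9⊕b11⊕b13⊕b15⊕b17⊕b19⊕b21⊕b23⊕b25⊕b27⊕b29⊕b31 = 1⊕0⊕1⊕1⊕1⊕1⊕0⊕0⊕0⊕0⊕1⊕0⊕1⊕0⊕1⊕0 = 0
s2: b2⊕b3⊕b6⊕b7⊕b10⊕b11⊕b14⊕b15⊕b18⊕b19⊕b22⊕b23⊕b26⊕b27⊕b30⊕b31 = 0⊕0⊕1⊕1⊕0⊕1⊕1⊕0⊕1⊕0⊕0⊕0⊕0⊕0⊕1⊕0 = 0
s4: b4⊕b5⊕b6⊕b7⊕b12⊕b13⊕b14⊕b15⊕b20⊕b21⊕b22⊕b23⊕b28⊕b29⊕b30⊕b31 = 0⊕1⊕1⊕1⊕0⊕0⊕1⊕0⊕0⊕1⊕0⊕0⊕0⊕1⊕1⊕0 = 1
s8: b8⊕b9⊕b10⊕b11⊕b12⊕b13⊕b14⊕b15⊕b24⊕b25⊕b26⊕b27⊕b28⊕b29⊕b30⊕b31 = 1⊕1⊕0⊕1⊕0⊕0⊕1⊕0⊕1⊕1⊕0⊕0⊕0⊕1⊕1⊕0 = 0
s16: b16⊕b17⊕b18⊕b19⊕b20⊕b21⊕b22⊕b23⊕b24⊕b25⊕b26⊕b27⊕b28⊕b29⊕b30⊕b31 = 0⊕0⊕1⊕0⊕0⊕1⊕0⊕0⊕1⊕1⊕0⊕0⊕0⊕1⊕1⊕0 = 0
Syndrome (s16...s1) = 00100 → position 4.

4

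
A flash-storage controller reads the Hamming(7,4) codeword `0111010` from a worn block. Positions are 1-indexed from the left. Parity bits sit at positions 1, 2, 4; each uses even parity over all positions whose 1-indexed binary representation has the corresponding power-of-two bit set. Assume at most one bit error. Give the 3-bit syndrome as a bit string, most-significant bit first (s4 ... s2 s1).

s1: b1⊕b3⊕b5⊕b7 = 0⊕1⊕0⊕0 = 1
s2: b2⊕b3⊕b6⊕b7 = 1⊕1⊕1⊕0 = 1
s4: b4⊕b5⊕b6⊕b7 = 1⊕0⊕1⊕0 = 0
Syndrome (s4...s1) = 011 → position 3.

011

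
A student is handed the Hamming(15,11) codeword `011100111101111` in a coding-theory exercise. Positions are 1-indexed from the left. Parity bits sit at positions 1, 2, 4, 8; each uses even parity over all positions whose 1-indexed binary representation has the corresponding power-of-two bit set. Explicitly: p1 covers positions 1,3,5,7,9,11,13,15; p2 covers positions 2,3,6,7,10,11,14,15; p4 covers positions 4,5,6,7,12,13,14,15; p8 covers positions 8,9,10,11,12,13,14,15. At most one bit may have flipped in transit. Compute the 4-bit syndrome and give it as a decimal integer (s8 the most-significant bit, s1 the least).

s1: b1⊕b3⊕b5⊕b7⊕b9⊕b11⊕b13⊕b15 = 0⊕1⊕0⊕1⊕1⊕0⊕1⊕1 = 1
s2: b2⊕b3⊕b6⊕b7⊕b10⊕b11⊕b14⊕b15 = 1⊕1⊕0⊕1⊕1⊕0⊕1⊕1 = 0
s4: b4⊕b5⊕b6⊕b7⊕b12⊕b13⊕b14⊕b15 = 1⊕0⊕0⊕1⊕1⊕1⊕1⊕1 = 0
s8: b8⊕b9⊕b10⊕b11⊕b12⊕b13⊕b14⊕b15 = 1⊕1⊕1⊕0⊕1⊕1⊕1⊕1 = 1
Syndrome (s8...s1) = 1001 → position 9.

9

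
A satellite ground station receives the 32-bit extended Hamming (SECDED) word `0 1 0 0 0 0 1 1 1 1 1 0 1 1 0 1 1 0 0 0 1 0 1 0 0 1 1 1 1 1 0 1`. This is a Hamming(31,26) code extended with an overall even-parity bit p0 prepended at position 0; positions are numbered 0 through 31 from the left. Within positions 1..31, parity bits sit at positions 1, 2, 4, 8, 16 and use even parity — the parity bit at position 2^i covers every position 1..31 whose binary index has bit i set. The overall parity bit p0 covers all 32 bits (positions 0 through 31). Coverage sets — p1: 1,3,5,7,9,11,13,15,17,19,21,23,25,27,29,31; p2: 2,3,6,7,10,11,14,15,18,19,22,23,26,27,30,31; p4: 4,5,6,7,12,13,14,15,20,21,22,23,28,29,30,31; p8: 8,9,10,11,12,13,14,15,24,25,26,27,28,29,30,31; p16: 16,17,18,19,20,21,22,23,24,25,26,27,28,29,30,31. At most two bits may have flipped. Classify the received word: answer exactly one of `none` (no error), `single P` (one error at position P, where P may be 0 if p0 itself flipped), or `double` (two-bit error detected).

double

s1: b1⊕b3⊕b5⊕b7⊕b9⊕b11⊕b13⊕b15⊕b17⊕b19⊕b21⊕b23⊕b25⊕b27⊕b29⊕b31 = 1⊕0⊕0⊕1⊕1⊕0⊕1⊕1⊕0⊕0⊕0⊕0⊕1⊕1⊕1⊕1 = 1
s2: b2⊕b3⊕b6⊕b7⊕b10⊕b11⊕b14⊕b15⊕b18⊕b19⊕b22⊕b23⊕b26⊕b27⊕b30⊕b31 = 0⊕0⊕1⊕1⊕1⊕0⊕0⊕1⊕0⊕0⊕1⊕0⊕1⊕1⊕0⊕1 = 0
s4: b4⊕b5⊕b6⊕b7⊕b12⊕b13⊕b14⊕b15⊕b20⊕b21⊕b22⊕b23⊕b28⊕b29⊕b30⊕b31 = 0⊕0⊕1⊕1⊕1⊕1⊕0⊕1⊕1⊕0⊕1⊕0⊕1⊕1⊕0⊕1 = 0
s8: b8⊕b9⊕b10⊕b11⊕b12⊕b13⊕b14⊕b15⊕b24⊕b25⊕b26⊕b27⊕b28⊕b29⊕b30⊕b31 = 1⊕1⊕1⊕0⊕1⊕1⊕0⊕1⊕0⊕1⊕1⊕1⊕1⊕1⊕0⊕1 = 0
s16: b16⊕b17⊕b18⊕b19⊕b20⊕b21⊕b22⊕b23⊕b24⊕b25⊕b26⊕b27⊕b28⊕b29⊕b30⊕b31 = 1⊕0⊕0⊕0⊕1⊕0⊕1⊕0⊕0⊕1⊕1⊕1⊕1⊕1⊕0⊕1 = 1
Syndrome (s16...s1) = 10001 → position 17.
Overall parity (XOR of all 32 bits, including p0): 0⊕1⊕0⊕0⊕0⊕0⊕1⊕1⊕1⊕1⊕1⊕0⊕1⊕1⊕0⊕1⊕1⊕0⊕0⊕0⊕1⊕0⊕1⊕0⊕0⊕1⊕1⊕1⊕1⊕1⊕0⊕1 = 0
Overall=0, syndrome position=17 → double-bit error detected (uncorrectable).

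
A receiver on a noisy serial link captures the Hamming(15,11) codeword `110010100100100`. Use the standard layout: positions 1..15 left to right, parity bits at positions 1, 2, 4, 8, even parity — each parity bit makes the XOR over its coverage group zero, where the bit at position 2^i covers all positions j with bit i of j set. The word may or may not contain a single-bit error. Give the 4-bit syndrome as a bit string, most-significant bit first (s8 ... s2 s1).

s1: b1⊕b3⊕b5⊕b7⊕b9⊕b11⊕b13⊕b15 = 1⊕0⊕1⊕1⊕0⊕0⊕1⊕0 = 0
s2: b2⊕b3⊕b6⊕b7⊕b10⊕b11⊕b14⊕b15 = 1⊕0⊕0⊕1⊕1⊕0⊕0⊕0 = 1
s4: b4⊕b5⊕b6⊕b7⊕b12⊕b13⊕b14⊕b15 = 0⊕1⊕0⊕1⊕0⊕1⊕0⊕0 = 1
s8: b8⊕b9⊕b10⊕b11⊕b12⊕b13⊕b14⊕b15 = 0⊕0⊕1⊕0⊕0⊕1⊕0⊕0 = 0
Syndrome (s8...s1) = 0110 → position 6.

0110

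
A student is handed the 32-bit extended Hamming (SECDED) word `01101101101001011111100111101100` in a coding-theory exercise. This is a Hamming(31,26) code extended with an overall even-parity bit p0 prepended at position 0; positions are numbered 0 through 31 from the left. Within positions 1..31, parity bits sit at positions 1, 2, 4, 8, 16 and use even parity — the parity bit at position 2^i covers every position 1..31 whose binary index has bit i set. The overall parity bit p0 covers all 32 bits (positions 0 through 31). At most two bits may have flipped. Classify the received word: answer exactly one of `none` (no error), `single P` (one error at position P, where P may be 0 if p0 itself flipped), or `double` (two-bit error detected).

s1: b1⊕b3⊕b5⊕b7⊕b9⊕b11⊕b13⊕b15⊕b17⊕b19⊕b21⊕b23⊕b25⊕b27⊕b29⊕b31 = 1⊕0⊕1⊕1⊕0⊕0⊕1⊕1⊕1⊕1⊕0⊕1⊕1⊕0⊕1⊕0 = 0
s2: b2⊕b3⊕b6⊕b7⊕b10⊕b11⊕b14⊕b15⊕b18⊕b19⊕b22⊕b23⊕b26⊕b27⊕b30⊕b31 = 1⊕0⊕0⊕1⊕1⊕0⊕0⊕1⊕1⊕1⊕0⊕1⊕1⊕0⊕0⊕0 = 0
s4: b4⊕b5⊕b6⊕b7⊕b12⊕b13⊕b14⊕b15⊕b20⊕b21⊕b22⊕b23⊕b28⊕b29⊕b30⊕b31 = 1⊕1⊕0⊕1⊕0⊕1⊕0⊕1⊕1⊕0⊕0⊕1⊕1⊕1⊕0⊕0 = 1
s8: b8⊕b9⊕b10⊕b11⊕b12⊕b13⊕b14⊕b15⊕b24⊕b25⊕b26⊕b27⊕b28⊕b29⊕b30⊕b31 = 1⊕0⊕1⊕0⊕0⊕1⊕0⊕1⊕1⊕1⊕1⊕0⊕1⊕1⊕0⊕0 = 1
s16: b16⊕b17⊕b18⊕b19⊕b20⊕b21⊕b22⊕b23⊕b24⊕b25⊕b26⊕b27⊕b28⊕b29⊕b30⊕b31 = 1⊕1⊕1⊕1⊕1⊕0⊕0⊕1⊕1⊕1⊕1⊕0⊕1⊕1⊕0⊕0 = 1
Syndrome (s16...s1) = 11100 → position 28.
Overall parity (XOR of all 32 bits, including p0): 0⊕1⊕1⊕0⊕1⊕1⊕0⊕1⊕1⊕0⊕1⊕0⊕0⊕1⊕0⊕1⊕1⊕1⊕1⊕1⊕1⊕0⊕0⊕1⊕1⊕1⊕1⊕0⊕1⊕1⊕0⊕0 = 0
Overall=0, syndrome position=28 → double-bit error detected (uncorrectable).

double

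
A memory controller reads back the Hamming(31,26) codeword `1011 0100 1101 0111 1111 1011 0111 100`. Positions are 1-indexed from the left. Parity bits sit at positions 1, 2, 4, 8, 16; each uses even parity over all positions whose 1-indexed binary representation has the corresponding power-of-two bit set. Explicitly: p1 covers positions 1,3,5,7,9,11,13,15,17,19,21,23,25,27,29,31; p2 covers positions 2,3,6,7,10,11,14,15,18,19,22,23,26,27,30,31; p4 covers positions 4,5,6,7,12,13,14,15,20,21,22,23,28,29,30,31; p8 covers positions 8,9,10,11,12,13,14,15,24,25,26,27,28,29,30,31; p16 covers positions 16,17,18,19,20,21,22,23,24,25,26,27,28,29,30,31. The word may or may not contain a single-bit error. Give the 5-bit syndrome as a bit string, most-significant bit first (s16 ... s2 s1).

00000

s1: b1⊕b3⊕b5⊕b7⊕b9⊕b11⊕b13⊕b15⊕b17⊕b19⊕b21⊕b23⊕b25⊕b27⊕b29⊕b31 = 1⊕1⊕0⊕0⊕1⊕0⊕0⊕1⊕1⊕1⊕1⊕1⊕0⊕1⊕1⊕0 = 0
s2: b2⊕b3⊕b6⊕b7⊕b10⊕b11⊕b14⊕b15⊕b18⊕b19⊕b22⊕b23⊕b26⊕b27⊕b30⊕b31 = 0⊕1⊕1⊕0⊕1⊕0⊕1⊕1⊕1⊕1⊕0⊕1⊕1⊕1⊕0⊕0 = 0
s4: b4⊕b5⊕b6⊕b7⊕b12⊕b13⊕b14⊕b15⊕b20⊕b21⊕b22⊕b23⊕b28⊕b29⊕b30⊕b31 = 1⊕0⊕1⊕0⊕1⊕0⊕1⊕1⊕1⊕1⊕0⊕1⊕1⊕1⊕0⊕0 = 0
s8: b8⊕b9⊕b10⊕b11⊕b12⊕b13⊕b14⊕b15⊕b24⊕b25⊕b26⊕b27⊕b28⊕b29⊕b30⊕b31 = 0⊕1⊕1⊕0⊕1⊕0⊕1⊕1⊕1⊕0⊕1⊕1⊕1⊕1⊕0⊕0 = 0
s16: b16⊕b17⊕b18⊕b19⊕b20⊕b21⊕b22⊕b23⊕b24⊕b25⊕b26⊕b27⊕b28⊕b29⊕b30⊕b31 = 1⊕1⊕1⊕1⊕1⊕1⊕0⊕1⊕1⊕0⊕1⊕1⊕1⊕1⊕0⊕0 = 0
Syndrome (s16...s1) = 00000 → position 0 (no error).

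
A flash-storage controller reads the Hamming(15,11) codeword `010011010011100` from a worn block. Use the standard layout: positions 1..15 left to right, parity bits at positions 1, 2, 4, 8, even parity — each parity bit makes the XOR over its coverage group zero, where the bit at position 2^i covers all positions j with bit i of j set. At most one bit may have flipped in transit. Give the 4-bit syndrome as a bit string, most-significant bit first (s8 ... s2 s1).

0011

s1: b1⊕b3⊕b5⊕b7⊕b9⊕b11⊕b13⊕b15 = 0⊕0⊕1⊕0⊕0⊕1⊕1⊕0 = 1
s2: b2⊕b3⊕b6⊕b7⊕b10⊕b11⊕b14⊕b15 = 1⊕0⊕1⊕0⊕0⊕1⊕0⊕0 = 1
s4: b4⊕b5⊕b6⊕b7⊕b12⊕b13⊕b14⊕b15 = 0⊕1⊕1⊕0⊕1⊕1⊕0⊕0 = 0
s8: b8⊕b9⊕b10⊕b11⊕b12⊕b13⊕b14⊕b15 = 1⊕0⊕0⊕1⊕1⊕1⊕0⊕0 = 0
Syndrome (s8...s1) = 0011 → position 3.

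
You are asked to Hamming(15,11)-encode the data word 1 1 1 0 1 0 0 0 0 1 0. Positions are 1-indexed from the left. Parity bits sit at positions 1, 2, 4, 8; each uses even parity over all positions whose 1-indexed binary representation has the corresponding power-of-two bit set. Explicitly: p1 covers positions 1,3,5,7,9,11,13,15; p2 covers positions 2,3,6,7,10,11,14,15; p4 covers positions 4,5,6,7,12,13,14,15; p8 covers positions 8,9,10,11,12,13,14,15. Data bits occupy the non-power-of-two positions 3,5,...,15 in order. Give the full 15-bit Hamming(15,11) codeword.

111111001000010

Place data bits at non-power-of-two positions: b3=1, b5=1, b6=1, b7=0, b9=1, b10=0, b11=0, b12=0, b13=0, b14=1, b15=0.
p1 = XOR of data positions {3,5,7,9,11,13,15} = 1⊕1⊕0⊕1⊕0⊕0⊕0 = 1
p2 = XOR of data positions {3,6,7,10,11,14,15} = 1⊕1⊕0⊕0⊕0⊕1⊕0 = 1
p4 = XOR of data positions {5,6,7,12,13,14,15} = 1⊕1⊕0⊕0⊕0⊕1⊕0 = 1
p8 = XOR of data positions {9,10,11,12,13,14,15} = 1⊕0⊕0⊕0⊕0⊕1⊕0 = 0
Codeword b1..b15 = 111111001000010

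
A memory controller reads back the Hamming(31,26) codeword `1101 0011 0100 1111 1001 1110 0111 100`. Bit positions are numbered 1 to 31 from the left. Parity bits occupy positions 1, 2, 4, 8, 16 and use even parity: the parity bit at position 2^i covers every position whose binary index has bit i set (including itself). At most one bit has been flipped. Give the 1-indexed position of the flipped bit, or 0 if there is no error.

s1: b1⊕b3⊕b5⊕b7⊕b9⊕b11⊕b13⊕b15⊕b17⊕b19⊕b21⊕b23⊕b25⊕b27⊕b29⊕b31 = 1⊕0⊕0⊕1⊕0⊕0⊕1⊕1⊕1⊕0⊕1⊕1⊕0⊕1⊕1⊕0 = 1
s2: b2⊕b3⊕b6⊕b7⊕b10⊕b11⊕b14⊕b15⊕b18⊕b19⊕b22⊕b23⊕b26⊕b27⊕b30⊕b31 = 1⊕0⊕0⊕1⊕1⊕0⊕1⊕1⊕0⊕0⊕1⊕1⊕1⊕1⊕0⊕0 = 1
s4: b4⊕b5⊕b6⊕b7⊕b12⊕b13⊕b14⊕b15⊕b20⊕b21⊕b22⊕b23⊕b28⊕b29⊕b30⊕b31 = 1⊕0⊕0⊕1⊕0⊕1⊕1⊕1⊕1⊕1⊕1⊕1⊕1⊕1⊕0⊕0 = 1
s8: b8⊕b9⊕b10⊕b11⊕b12⊕b13⊕b14⊕b15⊕b24⊕b25⊕b26⊕b27⊕b28⊕b29⊕b30⊕b31 = 1⊕0⊕1⊕0⊕0⊕1⊕1⊕1⊕0⊕0⊕1⊕1⊕1⊕1⊕0⊕0 = 1
s16: b16⊕b17⊕b18⊕b19⊕b20⊕b21⊕b22⊕b23⊕b24⊕b25⊕b26⊕b27⊕b28⊕b29⊕b30⊕b31 = 1⊕1⊕0⊕0⊕1⊕1⊕1⊕1⊕0⊕0⊕1⊕1⊕1⊕1⊕0⊕0 = 0
Syndrome (s16...s1) = 01111 → position 15.

15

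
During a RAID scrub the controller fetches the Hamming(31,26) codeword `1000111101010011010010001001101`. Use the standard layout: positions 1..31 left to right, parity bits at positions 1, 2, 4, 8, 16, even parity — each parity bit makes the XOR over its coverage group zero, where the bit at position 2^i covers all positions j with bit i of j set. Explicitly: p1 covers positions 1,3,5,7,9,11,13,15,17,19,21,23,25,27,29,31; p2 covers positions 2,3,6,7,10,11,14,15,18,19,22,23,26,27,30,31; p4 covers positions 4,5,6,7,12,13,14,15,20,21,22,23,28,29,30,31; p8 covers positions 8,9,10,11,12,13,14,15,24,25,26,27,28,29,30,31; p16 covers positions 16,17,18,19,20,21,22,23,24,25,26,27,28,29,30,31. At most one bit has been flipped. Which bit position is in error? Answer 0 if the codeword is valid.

s1: b1⊕b3⊕b5⊕b7⊕b9⊕b11⊕b13⊕b15⊕b17⊕b19⊕b21⊕b23⊕b25⊕b27⊕b29⊕b31 = 1⊕0⊕1⊕1⊕0⊕0⊕0⊕1⊕0⊕0⊕1⊕0⊕1⊕0⊕1⊕1 = 0
s2: b2⊕b3⊕b6⊕b7⊕b10⊕b11⊕b14⊕b15⊕b18⊕b19⊕b22⊕b23⊕b26⊕b27⊕b30⊕b31 = 0⊕0⊕1⊕1⊕1⊕0⊕0⊕1⊕1⊕0⊕0⊕0⊕0⊕0⊕0⊕1 = 0
s4: b4⊕b5⊕b6⊕b7⊕b12⊕b13⊕b14⊕b15⊕b20⊕b21⊕b22⊕b23⊕b28⊕b29⊕b30⊕b31 = 0⊕1⊕1⊕1⊕1⊕0⊕0⊕1⊕0⊕1⊕0⊕0⊕1⊕1⊕0⊕1 = 1
s8: b8⊕b9⊕b10⊕b11⊕b12⊕b13⊕b14⊕b15⊕b24⊕b25⊕b26⊕b27⊕b28⊕b29⊕b30⊕b31 = 1⊕0⊕1⊕0⊕1⊕0⊕0⊕1⊕0⊕1⊕0⊕0⊕1⊕1⊕0⊕1 = 0
s16: b16⊕b17⊕b18⊕b19⊕b20⊕b21⊕b22⊕b23⊕b24⊕b25⊕b26⊕b27⊕b28⊕b29⊕b30⊕b31 = 1⊕0⊕1⊕0⊕0⊕1⊕0⊕0⊕0⊕1⊕0⊕0⊕1⊕1⊕0⊕1 = 1
Syndrome (s16...s1) = 10100 → position 20.

20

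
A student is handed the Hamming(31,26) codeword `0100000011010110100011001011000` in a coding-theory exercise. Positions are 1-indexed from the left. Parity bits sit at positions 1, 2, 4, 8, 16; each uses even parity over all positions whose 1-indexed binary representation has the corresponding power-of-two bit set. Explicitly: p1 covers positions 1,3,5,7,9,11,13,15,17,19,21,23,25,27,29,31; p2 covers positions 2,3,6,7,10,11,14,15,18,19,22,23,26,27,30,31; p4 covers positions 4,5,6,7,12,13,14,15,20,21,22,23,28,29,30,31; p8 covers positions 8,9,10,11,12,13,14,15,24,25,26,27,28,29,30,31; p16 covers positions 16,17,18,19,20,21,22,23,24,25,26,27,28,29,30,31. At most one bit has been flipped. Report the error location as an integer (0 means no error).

s1: b1⊕b3⊕b5⊕b7⊕b9⊕b11⊕b13⊕b15⊕b17⊕b19⊕b21⊕b23⊕b25⊕b27⊕b29⊕b31 = 0⊕0⊕0⊕0⊕1⊕0⊕0⊕1⊕1⊕0⊕1⊕0⊕1⊕1⊕0⊕0 = 0
s2: b2⊕b3⊕b6⊕b7⊕b10⊕b11⊕b14⊕b15⊕b18⊕b19⊕b22⊕b23⊕b26⊕b27⊕b30⊕b31 = 1⊕0⊕0⊕0⊕1⊕0⊕1⊕1⊕0⊕0⊕1⊕0⊕0⊕1⊕0⊕0 = 0
s4: b4⊕b5⊕b6⊕b7⊕b12⊕b13⊕b14⊕b15⊕b20⊕b21⊕b22⊕b23⊕b28⊕b29⊕b30⊕b31 = 0⊕0⊕0⊕0⊕1⊕0⊕1⊕1⊕0⊕1⊕1⊕0⊕1⊕0⊕0⊕0 = 0
s8: b8⊕b9⊕b10⊕b11⊕b12⊕b13⊕b14⊕b15⊕b24⊕b25⊕b26⊕b27⊕b28⊕b29⊕b30⊕b31 = 0⊕1⊕1⊕0⊕1⊕0⊕1⊕1⊕0⊕1⊕0⊕1⊕1⊕0⊕0⊕0 = 0
s16: b16⊕b17⊕b18⊕b19⊕b20⊕b21⊕b22⊕b23⊕b24⊕b25⊕b26⊕b27⊕b28⊕b29⊕b30⊕b31 = 0⊕1⊕0⊕0⊕0⊕1⊕1⊕0⊕0⊕1⊕0⊕1⊕1⊕0⊕0⊕0 = 0
Syndrome (s16...s1) = 00000 → position 0 (no error).

0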